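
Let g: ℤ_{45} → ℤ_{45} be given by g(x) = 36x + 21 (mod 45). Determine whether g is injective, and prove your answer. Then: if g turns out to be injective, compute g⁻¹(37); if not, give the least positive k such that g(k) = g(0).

5

Recall: injectivity means: for all s, t in the domain, g(s) = g(t) implies s = t.
We have gcd(36, 45) = 9 > 1. Taking s = 0 and t = 5: g(0) = 21 and g(5) = 36·5 + 21 = 201 ≡ 21 (mod 45).
So g(0) = g(5) while 0 ≠ 5, thus g is not injective.
Since g is not injective, we find the least positive k with g(k) = g(0): this means 36k ≡ 0 (mod 45), i.e. 45 ∣ 36k. Since gcd(36, 45) = 9, dividing through by 9 this holds exactly when 5 ∣ 4k, and as gcd(4, 5) = 1, exactly when 5 ∣ k.
The smallest positive such k is 5.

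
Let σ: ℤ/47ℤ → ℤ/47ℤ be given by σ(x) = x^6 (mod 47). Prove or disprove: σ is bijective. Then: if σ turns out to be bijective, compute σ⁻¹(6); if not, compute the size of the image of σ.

24

σ(23): Repeated squaring mod 47: 23^1 ≡ 23, 23^2 ≡ 23² = 529 ≡ 12, 23^4 ≡ 12² = 144 ≡ 3. Since 6 = 4 + 2, 23^6 ≡ 3·12: 3·12 = 36. So 23^6 ≡ 36 (mod 47).
σ(24): Repeated squaring mod 47: 24^1 ≡ 24, 24^2 ≡ 24² = 576 ≡ 12, 24^4 ≡ 12² = 144 ≡ 3. Since 6 = 4 + 2, 24^6 ≡ 3·12: 3·12 = 36. So 24^6 ≡ 36 (mod 47).
So σ(23) = σ(24) = 36 while 23 ≠ 24, hence σ is not injective, hence not bijective.
Since σ is not bijective, we determine |image(σ)|. Computing x^6 mod 47 for each x (by repeated squaring, reducing mod 47 at every step), the values σ(0), σ(1), …, σ(46) are: 0, 1, 17, 24, 7, 21, 32, 8, 25, 12, 28, 37, 27, 3, 42, 34, 2, 14, 16, 9, 6, 4, 18, 36, 36, 18, 4, 6, 9, 16, 14, 2, 34, 42, 3, 27, 37, 28, 12, 25, 8, 32, 21, 7, 24, 17, 1.
The distinct values are {0, 1, 2, 3, 4, 6, 7, 8, 9, 12, 14, 16, 17, 18, 21, 24, 25, 27, 28, 32, 34, 36, 37, 42}; there are 24 of them.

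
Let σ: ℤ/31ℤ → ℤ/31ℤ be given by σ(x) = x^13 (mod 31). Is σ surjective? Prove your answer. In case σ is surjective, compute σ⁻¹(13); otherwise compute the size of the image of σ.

Since 31 is prime, the nonzero elements of ℤ/31ℤ form a cyclic group of order 30.
As gcd(13, 30) = 1, raising to the 13th power is a bijection on this group: if s^13 ≡ t^13 then (st^{−1})^13 = 1, and the only element of order dividing gcd(13, 30) = 1 is 1, so s = t.
With σ(0) = 0 this makes σ injective on all of ℤ/31ℤ, hence bijective (finite equal-size domain and codomain). In particular σ is surjective.
Since σ is surjective, we find the preimage of 13. The inverse of x ↦ x^13 on (ℤ/31ℤ)^× is x ↦ x^7, because 13·7 = 91 = 3·30 + 1 ≡ 1 (mod 30) and x^{30} = 1 for x ≠ 0 (Fermat). So σ⁻¹(13) = 13^7 mod 31.
Repeated squaring mod 31: 13^1 ≡ 13, 13^2 ≡ 13² = 169 ≡ 14, 13^4 ≡ 14² = 196 ≡ 10. Since 7 = 4 + 2 + 1, 13^7 ≡ 10·14·13: 10·14 = 140 ≡ 16, then 16·13 = 208 ≡ 22. So 13^7 ≡ 22 (mod 31).
Hence σ⁻¹(13) = 22.

22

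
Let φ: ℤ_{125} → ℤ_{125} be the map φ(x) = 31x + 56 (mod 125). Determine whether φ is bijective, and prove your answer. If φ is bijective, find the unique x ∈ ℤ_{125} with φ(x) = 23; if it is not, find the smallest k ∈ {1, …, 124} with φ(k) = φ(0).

Suppose φ(x_1) = φ(x_2) in ℤ_{125}. Then 31x_1 + 56 ≡ 31x_2 + 56 (mod 125), hence 31(x_1 − x_2) ≡ 0 (mod 125).
Since gcd(31, 125) = 1, 31 is invertible modulo 125, so x_1 − x_2 ≡ 0 (mod 125), i.e. x_1 = x_2.
We now compute 31⁻¹ mod 125 explicitly. Euclid's algorithm: 125 = 4·31 + 1; back-substituting gives 1 = 121·31 − 30·125, so 31⁻¹ ≡ 121 (mod 125).
Then y ↦ 121(y − 56) is a two-sided inverse to φ, so every y ∈ ℤ_{125} has a preimage.
Hence φ is bijective.
Since φ is bijective, we compute φ⁻¹(23): solve 31x + 56 ≡ 23 (mod 125), i.e. 31x ≡ 92 (mod 125).
Multiplying by 31⁻¹ = 121 gives x ≡ 121·92 = 11132 = 89·125 + 7 ≡ 7 (mod 125).
Check: φ(7) = 31·7 + 56 = 273 = 2·125 + 23 ≡ 23 (mod 125).

7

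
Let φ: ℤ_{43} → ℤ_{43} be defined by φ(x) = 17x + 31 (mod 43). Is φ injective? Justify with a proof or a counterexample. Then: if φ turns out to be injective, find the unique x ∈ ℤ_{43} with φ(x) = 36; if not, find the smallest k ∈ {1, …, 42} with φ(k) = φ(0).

By definition, injectivity means: for all u, v in the domain, φ(u) = φ(v) implies u = v.
If φ(u) = φ(v), then 17u ≡ 17v (mod 43). Because gcd(17, 43) = 1, we may cancel 17 to get u ≡ v (mod 43).
Hence φ is injective.
We now compute 17⁻¹ mod 43 explicitly. Euclid's algorithm: 43 = 2·17 + 9, 17 = 1·9 + 8, 9 = 1·8 + 1; back-substituting gives 1 = 38·17 − 15·43, so 17⁻¹ ≡ 38 (mod 43).
Since φ is injective, we compute φ⁻¹(36): solve 17x + 31 ≡ 36 (mod 43), i.e. 17x ≡ 5 (mod 43).
Multiplying by 17⁻¹ = 38 gives x ≡ 38·5 = 190 = 4·43 + 18 ≡ 18 (mod 43).
Check: φ(18) = 17·18 + 31 = 337 = 7·43 + 36 ≡ 36 (mod 43).

18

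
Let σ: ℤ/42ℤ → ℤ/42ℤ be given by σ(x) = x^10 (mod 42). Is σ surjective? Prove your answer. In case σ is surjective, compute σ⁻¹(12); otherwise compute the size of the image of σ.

16

σ(4): Repeated squaring mod 42: 4^1 ≡ 4, 4^2 ≡ 4² = 16, 4^4 ≡ 16² = 256 ≡ 4, 4^8 ≡ 4² = 16. Since 10 = 8 + 2, 4^10 ≡ 16·16: 16·16 = 256 ≡ 4. So 4^10 ≡ 4 (mod 42).
σ(10): Repeated squaring mod 42: 10^1 ≡ 10, 10^2 ≡ 10² = 100 ≡ 16, 10^4 ≡ 16² = 256 ≡ 4, 10^8 ≡ 4² = 16. Since 10 = 8 + 2, 10^10 ≡ 16·16: 16·16 = 256 ≡ 4. So 10^10 ≡ 4 (mod 42).
So σ(4) = σ(10) = 4 while 4 ≠ 10, hence σ is not injective.
A non-injective map from the 42-element set ℤ/42ℤ to itself takes at most 41 distinct values, so it cannot be surjective. So σ is not surjective.
Since σ is not surjective, we determine |image(σ)|. Computing x^10 mod 42 for each x (by repeated squaring, reducing mod 42 at every step), the values σ(0), σ(1), …, σ(41) are: 0, 1, 16, 39, 4, 37, 36, 7, 22, 9, 4, 25, 30, 1, 28, 15, 16, 25, 18, 37, 22, 21, 22, 37, 18, 25, 16, 15, 28, 1, 30, 25, 4, 9, 22, 7, 36, 37, 4, 39, 16, 1.
The distinct values are {0, 1, 4, 7, 9, 15, 16, 18, 21, 22, 25, 28, 30, 36, 37, 39}; there are 16 of them.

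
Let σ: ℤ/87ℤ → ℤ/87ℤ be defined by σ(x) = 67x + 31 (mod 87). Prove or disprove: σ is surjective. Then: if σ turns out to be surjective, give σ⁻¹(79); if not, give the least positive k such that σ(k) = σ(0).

15

Since gcd(67, 87) = 1, 67 is invertible modulo 87. Euclid's algorithm: 87 = 1·67 + 20, 67 = 3·20 + 7, 20 = 2·7 + 6, 7 = 1·6 + 1; back-substituting gives 1 = 13·67 − 10·87, so 67⁻¹ ≡ 13 (mod 87).
For any y ∈ ℤ/87ℤ, x = 13(y − 31) mod 87 satisfies σ(x) = 67·13(y − 31) + 31 ≡ y (since 67·13 ≡ 1 mod 87). So every y has a preimage.
So σ is surjective.
Since σ is surjective, we find σ⁻¹(79): we need 67x ≡ 79 − 31 ≡ 48 (mod 87). Using 67⁻¹ = 13: x ≡ 13·48 = 624 = 7·87 + 15, so x = 15.
Check: σ(15) = 67·15 + 31 = 1036 = 11·87 + 79 ≡ 79 (mod 87).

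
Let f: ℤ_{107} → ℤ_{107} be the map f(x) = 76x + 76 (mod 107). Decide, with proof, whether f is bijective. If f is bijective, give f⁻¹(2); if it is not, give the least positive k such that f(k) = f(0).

If f(u) = f(v), then 76u ≡ 76v (mod 107). Because gcd(76, 107) = 1, we may cancel 76 to get u ≡ v (mod 107).
We now compute 76⁻¹ mod 107 explicitly. Euclid's algorithm: 107 = 1·76 + 31, 76 = 2·31 + 14, 31 = 2·14 + 3, 14 = 4·3 + 2, 3 = 1·2 + 1; back-substituting gives 1 = 69·76 − 49·107, so 76⁻¹ ≡ 69 (mod 107).
For any y ∈ ℤ_{107}, x = 69(y − 76) mod 107 satisfies f(x) = 76·69(y − 76) + 76 ≡ y (since 76·69 ≡ 1 mod 107). So every y has a preimage.
Hence f is bijective.
Since f is bijective, we find f⁻¹(2): we need 76x ≡ 2 − 76 ≡ 33 (mod 107). Using 76⁻¹ = 69: x ≡ 69·33 = 2277 = 21·107 + 30, so x = 30.
Check: f(30) = 76·30 + 76 = 2356 = 22·107 + 2 ≡ 2 (mod 107).

30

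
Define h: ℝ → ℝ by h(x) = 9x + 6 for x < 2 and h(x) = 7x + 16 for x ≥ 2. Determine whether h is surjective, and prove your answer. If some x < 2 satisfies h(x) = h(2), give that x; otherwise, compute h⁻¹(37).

3

Both pieces are strictly increasing (slopes 9 and 7), so each is injective on its own interval.
The left piece maps (−∞, 2) onto (−∞, 24); the right piece maps [2, ∞) onto [30, ∞).
The union (−∞, 24) ∪ [30, ∞) omits the interval between 24 and 30; in particular 24 has no preimage. So h is not surjective.
Because the two images are disjoint, no x < 2 has h(x) = h(2), so we compute h⁻¹(37): 37 lies in [30, ∞), so solve 7x + 16 = 37: x = (37 − 16)/7 = 3.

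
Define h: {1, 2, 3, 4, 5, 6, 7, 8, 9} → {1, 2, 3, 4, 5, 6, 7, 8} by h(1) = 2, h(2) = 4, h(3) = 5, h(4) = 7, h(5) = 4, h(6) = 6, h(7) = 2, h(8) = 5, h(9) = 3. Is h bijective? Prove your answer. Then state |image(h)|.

6

h(2) = 4 = h(5) with 2 ≠ 5, so h is not injective, hence not bijective.
The image of h is {2, 3, 4, 5, 6, 7}, which has 6 elements.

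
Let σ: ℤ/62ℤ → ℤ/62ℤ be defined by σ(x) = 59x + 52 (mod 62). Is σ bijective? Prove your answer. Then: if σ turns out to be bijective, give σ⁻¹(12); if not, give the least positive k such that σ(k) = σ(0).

34

Recall: injectivity means: for all a, b in the domain, σ(a) = σ(b) implies a = b.
If σ(a) = σ(b), then 59a ≡ 59b (mod 62). Because gcd(59, 62) = 1, we may cancel 59 to get a ≡ b (mod 62).
We now compute 59⁻¹ mod 62 explicitly. Euclid's algorithm: 62 = 1·59 + 3, 59 = 19·3 + 2, 3 = 1·2 + 1; back-substituting gives 1 = 41·59 − 39·62, so 59⁻¹ ≡ 41 (mod 62).
For any y ∈ ℤ/62ℤ, x = 41(y − 52) mod 62 satisfies σ(x) = 59·41(y − 52) + 52 ≡ y (since 59·41 ≡ 1 mod 62). So every y has a preimage.
Thus σ is bijective.
Since σ is bijective, we find σ⁻¹(12): we need 59x ≡ 12 − 52 ≡ 22 (mod 62). Using 59⁻¹ = 41: x ≡ 41·22 = 902 = 14·62 + 34, so x = 34.
Check: σ(34) = 59·34 + 52 = 2058 = 33·62 + 12 ≡ 12 (mod 62).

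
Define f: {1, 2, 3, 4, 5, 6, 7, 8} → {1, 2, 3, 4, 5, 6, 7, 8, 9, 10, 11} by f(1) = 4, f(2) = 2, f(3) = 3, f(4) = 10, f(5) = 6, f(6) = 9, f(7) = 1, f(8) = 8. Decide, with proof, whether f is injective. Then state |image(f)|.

The values f(1), …, f(8) are 4, 2, 3, 10, 6, 9, 1, 8 — all distinct.
So f(s) = f(t) only when s = t, and f is injective.
The image of f is {1, 2, 3, 4, 6, 8, 9, 10}, which has 8 elements.

8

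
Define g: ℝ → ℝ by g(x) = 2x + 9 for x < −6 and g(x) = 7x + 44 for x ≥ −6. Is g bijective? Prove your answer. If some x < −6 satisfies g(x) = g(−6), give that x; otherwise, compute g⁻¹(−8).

Both pieces are strictly increasing (slopes 2 and 7), so each is injective on its own interval.
The left piece maps (−∞, −6) onto (−∞, −3); the right piece maps [−6, ∞) onto [2, ∞).
The images leave a gap (−3 has no preimage), so g is not surjective, hence not bijective.
Because the two images are disjoint, no x < −6 has g(x) = g(−6), so we compute g⁻¹(−8): −8 lies in (−∞, −3), so solve 2x + 9 = −8: x = (−8 − 9)/2 = −17/2.

-17/2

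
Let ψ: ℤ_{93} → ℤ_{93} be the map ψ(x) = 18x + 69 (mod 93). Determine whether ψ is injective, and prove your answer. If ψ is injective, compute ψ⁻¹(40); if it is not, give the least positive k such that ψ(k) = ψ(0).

31

We have gcd(18, 93) = 3 > 1. Taking x_1 = 0 and x_2 = 31: ψ(0) = 69 and ψ(31) = 18·31 + 69 = 627 ≡ 69 (mod 93).
So ψ(0) = ψ(31) while 0 ≠ 31, hence ψ is not injective.
Since ψ is not injective, we find the least positive k with ψ(k) = ψ(0): this means 18k ≡ 0 (mod 93), i.e. 93 ∣ 18k. Since gcd(18, 93) = 3, dividing through by 3 this holds exactly when 31 ∣ 6k, and as gcd(6, 31) = 1, exactly when 31 ∣ k.
The smallest positive such k is 31.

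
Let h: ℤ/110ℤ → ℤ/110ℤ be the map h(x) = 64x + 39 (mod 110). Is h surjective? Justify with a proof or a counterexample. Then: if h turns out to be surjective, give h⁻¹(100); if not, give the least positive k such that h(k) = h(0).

55

Since gcd(64, 110) = 2, we have 64x ≡ 0 (mod 2) for all x, so h(x) ≡ 1 (mod 2).
But 0 ≢ 1 (mod 2), so 0 ∈ ℤ/110ℤ has no preimage. So h is not surjective.
Since h is not surjective, we find the least positive k with h(k) = h(0): this means 64k ≡ 0 (mod 110), i.e. 110 ∣ 64k. Since gcd(64, 110) = 2, dividing through by 2 this holds exactly when 55 ∣ 32k, and as gcd(32, 55) = 1, exactly when 55 ∣ k.
The smallest positive such k is 55.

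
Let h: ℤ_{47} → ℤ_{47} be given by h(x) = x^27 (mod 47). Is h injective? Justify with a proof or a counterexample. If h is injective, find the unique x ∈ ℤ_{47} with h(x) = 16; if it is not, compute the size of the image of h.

2

Since 47 is prime, the nonzero elements of ℤ_{47} form a cyclic group of order 46.
As gcd(27, 46) = 1, raising to the 27th power is a bijection on this group: if s^27 ≡ t^27 then (st^{−1})^27 = 1, and the only element of order dividing gcd(27, 46) = 1 is 1, so s = t.
With h(0) = 0 this makes h injective on all of ℤ_{47}, hence bijective (finite equal-size domain and codomain). In particular h is injective.
Since h is injective, we find the preimage of 16. The inverse of x ↦ x^27 on (ℤ_{47})^× is x ↦ x^29, because 27·29 = 783 = 17·46 + 1 ≡ 1 (mod 46) and x^{46} = 1 for x ≠ 0 (Fermat). So h⁻¹(16) = 16^29 mod 47.
Repeated squaring mod 47: 16^1 ≡ 16, 16^2 ≡ 16² = 256 ≡ 21, 16^4 ≡ 21² = 441 ≡ 18, 16^8 ≡ 18² = 324 ≡ 42, 16^16 ≡ 42² = 1764 ≡ 25. Since 29 = 16 + 8 + 4 + 1, 16^29 ≡ 25·42·18·16: 25·42 = 1050 ≡ 16, then 16·18 = 288 ≡ 6, then 6·16 = 96 ≡ 2. So 16^29 ≡ 2 (mod 47).
Hence h⁻¹(16) = 2.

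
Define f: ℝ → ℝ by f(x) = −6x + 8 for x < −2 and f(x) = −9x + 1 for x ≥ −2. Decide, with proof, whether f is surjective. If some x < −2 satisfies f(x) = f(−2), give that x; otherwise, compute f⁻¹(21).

Both pieces are strictly decreasing (slopes −6 and −9), so each is injective on its own interval.
The left piece maps (−∞, −2) onto (20, ∞); the right piece maps [−2, ∞) onto (−∞, 19].
The union (20, ∞) ∪ (−∞, 19] omits the interval between 20 and 19; in particular 20 has no preimage. So f is not surjective.
Because the two images are disjoint, no x < −2 has f(x) = f(−2), so we compute f⁻¹(21): 21 lies in (20, ∞), so solve −6x + 8 = 21: x = (21 − 8)/(−6) = −13/6.

-13/6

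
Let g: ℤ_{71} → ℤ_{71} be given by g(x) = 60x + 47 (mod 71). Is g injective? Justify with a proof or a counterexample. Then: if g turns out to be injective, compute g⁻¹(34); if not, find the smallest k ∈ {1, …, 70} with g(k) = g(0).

If g(x_1) = g(x_2), then 60x_1 ≡ 60x_2 (mod 71). Because gcd(60, 71) = 1, we may cancel 60 to get x_1 ≡ x_2 (mod 71).
So g is injective.
We now compute 60⁻¹ mod 71 explicitly. Euclid's algorithm: 71 = 1·60 + 11, 60 = 5·11 + 5, 11 = 2·5 + 1; back-substituting gives 1 = 58·60 − 49·71, so 60⁻¹ ≡ 58 (mod 71).
Since g is injective, we find g⁻¹(34): we need 60x ≡ 34 − 47 ≡ 58 (mod 71). Using 60⁻¹ = 58: x ≡ 58·58 = 3364 = 47·71 + 27, so x = 27.
Check: g(27) = 60·27 + 47 = 1667 = 23·71 + 34 ≡ 34 (mod 71).

27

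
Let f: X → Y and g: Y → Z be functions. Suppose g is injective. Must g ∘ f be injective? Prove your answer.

No. Take X = {0, 1}, Y = Z = {0, 1, 2, 3}, f(0) = f(1) = 0, and g = identity (injective).
Then (g ∘ f)(0) = (g ∘ f)(1) = 0 with 0 ≠ 1, so g ∘ f is not injective.

not injective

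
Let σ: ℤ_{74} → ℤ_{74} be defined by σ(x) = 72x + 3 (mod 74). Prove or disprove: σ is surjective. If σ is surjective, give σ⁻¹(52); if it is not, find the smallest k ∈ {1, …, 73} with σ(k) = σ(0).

37

Since gcd(72, 74) = 2, we have 72x ≡ 0 (mod 2) for all x, so σ(x) ≡ 1 (mod 2).
But 0 ≢ 1 (mod 2), so 0 ∈ ℤ_{74} has no preimage. Therefore σ is not surjective.
Since σ is not surjective, we find the least positive k with σ(k) = σ(0): this means 72k ≡ 0 (mod 74), i.e. 74 ∣ 72k. Since gcd(72, 74) = 2, dividing through by 2 this holds exactly when 37 ∣ 36k, and as gcd(36, 37) = 1, exactly when 37 ∣ k.
The smallest positive such k is 37.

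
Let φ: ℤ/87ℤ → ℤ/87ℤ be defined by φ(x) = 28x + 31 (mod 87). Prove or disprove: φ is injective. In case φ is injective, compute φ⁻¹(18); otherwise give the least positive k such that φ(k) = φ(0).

71

Suppose φ(u) = φ(v) in ℤ/87ℤ. Then 28u + 31 ≡ 28v + 31 (mod 87), thus 28(u − v) ≡ 0 (mod 87).
Since gcd(28, 87) = 1, 28 is invertible modulo 87, therefore u − v ≡ 0 (mod 87), i.e. u = v.
Therefore φ is injective.
We now compute 28⁻¹ mod 87 explicitly. Euclid's algorithm: 87 = 3·28 + 3, 28 = 9·3 + 1; back-substituting gives 1 = 28·28 − 9·87, so 28⁻¹ ≡ 28 (mod 87).
Since φ is injective, we compute φ⁻¹(18): solve 28x + 31 ≡ 18 (mod 87), i.e. 28x ≡ 74 (mod 87).
Multiplying by 28⁻¹ = 28 gives x ≡ 28·74 = 2072 = 23·87 + 71 ≡ 71 (mod 87).
Check: φ(71) = 28·71 + 31 = 2019 = 23·87 + 18 ≡ 18 (mod 87).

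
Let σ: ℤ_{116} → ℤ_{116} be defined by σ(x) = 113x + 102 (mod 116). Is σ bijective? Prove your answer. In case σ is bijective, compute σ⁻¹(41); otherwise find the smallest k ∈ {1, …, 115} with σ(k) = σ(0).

By definition, σ is injective when σ(a) = σ(b) forces a = b.
Suppose σ(a) = σ(b) in ℤ_{116}. Then 113a + 102 ≡ 113b + 102 (mod 116), so 113(a − b) ≡ 0 (mod 116).
Since gcd(113, 116) = 1, 113 is invertible modulo 116, so a − b ≡ 0 (mod 116), i.e. a = b.
We now compute 113⁻¹ mod 116 explicitly. Euclid's algorithm: 116 = 1·113 + 3, 113 = 37·3 + 2, 3 = 1·2 + 1; back-substituting gives 1 = 77·113 − 75·116, so 113⁻¹ ≡ 77 (mod 116).
For any y ∈ ℤ_{116}, x = 77(y − 102) mod 116 satisfies σ(x) = 113·77(y − 102) + 102 ≡ y (since 113·77 ≡ 1 mod 116). So every y has a preimage.
Hence σ is bijective.
Since σ is bijective, we find σ⁻¹(41): we need 113x ≡ 41 − 102 ≡ 55 (mod 116). Using 113⁻¹ = 77: x ≡ 77·55 = 4235 = 36·116 + 59, so x = 59.
Check: σ(59) = 113·59 + 102 = 6769 = 58·116 + 41 ≡ 41 (mod 116).

59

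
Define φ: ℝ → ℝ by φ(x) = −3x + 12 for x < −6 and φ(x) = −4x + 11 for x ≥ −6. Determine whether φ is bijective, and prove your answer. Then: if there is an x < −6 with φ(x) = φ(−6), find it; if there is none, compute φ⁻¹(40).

-23/3

Both pieces are strictly decreasing (slopes −3 and −4), so each is injective on its own interval.
The left piece maps (−∞, −6) onto (30, ∞); the right piece maps [−6, ∞) onto (−∞, 35].
These images overlap. In particular φ(−6) = 35 (right piece), and solving −3x + 12 = 35 on the left piece gives x = −23/3 < −6.
So φ(−23/3) = φ(−6) with −23/3 ≠ −6, and φ is not injective, hence not bijective. This x = −23/3 is the requested value below −6.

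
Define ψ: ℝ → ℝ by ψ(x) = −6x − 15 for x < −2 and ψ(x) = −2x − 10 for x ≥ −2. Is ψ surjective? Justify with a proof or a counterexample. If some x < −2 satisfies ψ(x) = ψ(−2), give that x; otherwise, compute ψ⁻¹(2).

Both pieces are strictly decreasing (slopes −6 and −2), so each is injective on its own interval.
The left piece maps (−∞, −2) onto (−3, ∞); the right piece maps [−2, ∞) onto (−∞, −6].
The union (−3, ∞) ∪ (−∞, −6] omits the interval between −3 and −6; in particular −3 has no preimage. So ψ is not surjective.
Because the two images are disjoint, no x < −2 has ψ(x) = ψ(−2), so we compute ψ⁻¹(2): 2 lies in (−3, ∞), so solve −6x − 15 = 2: x = (2 + 15)/(−6) = −17/6.

-17/6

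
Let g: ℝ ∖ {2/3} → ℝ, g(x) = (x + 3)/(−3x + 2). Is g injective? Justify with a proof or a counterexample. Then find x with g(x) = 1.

-1/4

Suppose g(s) = g(t). Cross-multiplying: (s + 3)(−3t + 2) = (t + 3)(−3s + 2).
Expanding both sides and cancelling the symmetric terms leaves 11·(s − t) = 0. Since 11 ≠ 0, s = t. Hence g is injective.
Solving g(x) = 1: cross-multiplying gives x + 3 = 1(−3x + 2), which rearranges to 4x = −1, so x = −1/4.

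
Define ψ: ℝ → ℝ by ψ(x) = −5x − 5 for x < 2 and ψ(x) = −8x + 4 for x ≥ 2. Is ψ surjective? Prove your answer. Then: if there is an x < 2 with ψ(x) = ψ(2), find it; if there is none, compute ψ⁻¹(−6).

Both pieces are strictly decreasing (slopes −5 and −8), so each is injective on its own interval.
The left piece maps (−∞, 2) onto (−15, ∞); the right piece maps [2, ∞) onto (−∞, −12].
The union (−15, ∞) ∪ (−∞, −12] covers ℝ, so ψ is surjective.
For the follow-up: the images overlap, so an x < 2 with ψ(x) = ψ(2) exists. ψ(2) = −12; solving −5x − 5 = −12 for x < 2 gives x = (−12 + 5)/(−5) = 7/5.

7/5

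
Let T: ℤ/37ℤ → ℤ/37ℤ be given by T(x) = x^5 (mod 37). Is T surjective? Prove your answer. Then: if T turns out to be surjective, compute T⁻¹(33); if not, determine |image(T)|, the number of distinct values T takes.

Since 37 is prime, the nonzero elements of ℤ/37ℤ form a cyclic group of order 36.
As gcd(5, 36) = 1, raising to the 5th power is a bijection on this group: if a^5 ≡ b^5 then (ab^{−1})^5 = 1, and the only element of order dividing gcd(5, 36) = 1 is 1, so a = b.
With T(0) = 0 this makes T injective on all of ℤ/37ℤ, hence bijective (finite equal-size domain and codomain). In particular T is surjective.
Since T is surjective, we find the preimage of 33. The inverse of x ↦ x^5 on (ℤ/37ℤ)^× is x ↦ x^29, because 5·29 = 145 = 4·36 + 1 ≡ 1 (mod 36) and x^{36} = 1 for x ≠ 0 (Fermat). So T⁻¹(33) = 33^29 mod 37.
Repeated squaring mod 37: 33^1 ≡ 33, 33^2 ≡ 33² = 1089 ≡ 16, 33^4 ≡ 16² = 256 ≡ 34, 33^8 ≡ 34² = 1156 ≡ 9, 33^16 ≡ 9² = 81 ≡ 7. Since 29 = 16 + 8 + 4 + 1, 33^29 ≡ 7·9·34·33: 7·9 = 63 ≡ 26, then 26·34 = 884 ≡ 33, then 33·33 = 1089 ≡ 16. So 33^29 ≡ 16 (mod 37).
Hence T⁻¹(33) = 16.

16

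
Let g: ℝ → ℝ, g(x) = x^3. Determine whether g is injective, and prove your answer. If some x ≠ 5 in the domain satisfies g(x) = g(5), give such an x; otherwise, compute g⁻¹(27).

3

On ℝ, x ↦ x^3 is strictly increasing (since 3 is odd), so g(x_1) = g(x_2) forces x_1 = x_2. So g is injective.
Since x ↦ x^3 is strictly increasing on ℝ, it is injective there, so no x ≠ 5 in the domain has g(x) = g(5). We therefore compute g⁻¹(27) = 27^{1/3} = 3 (indeed 3^3 = 27).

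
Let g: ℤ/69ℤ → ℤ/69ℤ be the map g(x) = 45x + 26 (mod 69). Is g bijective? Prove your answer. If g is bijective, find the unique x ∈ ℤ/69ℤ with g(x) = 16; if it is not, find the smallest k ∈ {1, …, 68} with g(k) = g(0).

We have gcd(45, 69) = 3 > 1. Taking x_1 = 0 and x_2 = 23: g(0) = 26 and g(23) = 45·23 + 26 = 1061 ≡ 26 (mod 69).
So g(0) = g(23) while 0 ≠ 23, hence g is not injective, hence not bijective.
Since g is not bijective, we find the least positive k with g(k) = g(0): this means 45k ≡ 0 (mod 69), i.e. 69 ∣ 45k. Since gcd(45, 69) = 3, dividing through by 3 this holds exactly when 23 ∣ 15k, and as gcd(15, 23) = 1, exactly when 23 ∣ k.
The smallest positive such k is 23.

23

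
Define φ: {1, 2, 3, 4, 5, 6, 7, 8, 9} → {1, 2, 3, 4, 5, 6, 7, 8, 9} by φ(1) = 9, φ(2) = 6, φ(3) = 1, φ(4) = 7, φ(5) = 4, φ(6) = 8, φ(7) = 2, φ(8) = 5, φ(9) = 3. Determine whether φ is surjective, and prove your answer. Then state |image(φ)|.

9

Every element of the codomain has a preimage: 1 = φ(3), 2 = φ(7), 3 = φ(9), 4 = φ(5), 5 = φ(8), 6 = φ(2), 7 = φ(4), 8 = φ(6), 9 = φ(1).
Hence φ is surjective.
The image of φ is {1, 2, 3, 4, 5, 6, 7, 8, 9}, which has 9 elements.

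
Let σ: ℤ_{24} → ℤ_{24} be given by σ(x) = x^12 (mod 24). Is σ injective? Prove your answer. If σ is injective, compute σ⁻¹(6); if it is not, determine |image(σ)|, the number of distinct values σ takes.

4

σ(2): Repeated squaring mod 24: 2^1 ≡ 2, 2^2 ≡ 2² = 4, 2^4 ≡ 4² = 16, 2^8 ≡ 16² = 256 ≡ 16. Since 12 = 8 + 4, 2^12 ≡ 16·16: 16·16 = 256 ≡ 16. So 2^12 ≡ 16 (mod 24).
σ(4): Repeated squaring mod 24: 4^1 ≡ 4, 4^2 ≡ 4² = 16, 4^4 ≡ 16² = 256 ≡ 16, 4^8 ≡ 16² = 256 ≡ 16. Since 12 = 8 + 4, 4^12 ≡ 16·16: 16·16 = 256 ≡ 16. So 4^12 ≡ 16 (mod 24).
So σ(2) = σ(4) = 16 while 2 ≠ 4, therefore σ is not injective.
Since σ is not injective, we determine |image(σ)|. Computing x^12 mod 24 for each x (by repeated squaring, reducing mod 24 at every step), the values σ(0), σ(1), …, σ(23) are: 0, 1, 16, 9, 16, 1, 0, 1, 16, 9, 16, 1, 0, 1, 16, 9, 16, 1, 0, 1, 16, 9, 16, 1.
The distinct values are {0, 1, 9, 16}; there are 4 of them.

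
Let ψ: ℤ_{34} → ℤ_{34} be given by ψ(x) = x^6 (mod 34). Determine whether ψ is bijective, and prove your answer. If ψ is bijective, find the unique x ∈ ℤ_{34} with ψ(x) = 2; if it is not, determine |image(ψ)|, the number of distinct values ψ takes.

18

ψ(16): Repeated squaring mod 34: 16^1 ≡ 16, 16^2 ≡ 16² = 256 ≡ 18, 16^4 ≡ 18² = 324 ≡ 18. Since 6 = 4 + 2, 16^6 ≡ 18·18: 18·18 = 324 ≡ 18. So 16^6 ≡ 18 (mod 34).
ψ(18): Repeated squaring mod 34: 18^1 ≡ 18, 18^2 ≡ 18² = 324 ≡ 18, 18^4 ≡ 18² = 324 ≡ 18. Since 6 = 4 + 2, 18^6 ≡ 18·18: 18·18 = 324 ≡ 18. So 18^6 ≡ 18 (mod 34).
So ψ(16) = ψ(18) = 18 while 16 ≠ 18, therefore ψ is not injective, hence not bijective.
Since ψ is not bijective, we determine |image(ψ)|. Computing x^6 mod 34 for each x (by repeated squaring, reducing mod 34 at every step), the values ψ(0), ψ(1), …, ψ(33) are: 0, 1, 30, 15, 16, 19, 8, 9, 4, 21, 26, 25, 2, 33, 32, 13, 18, 17, 18, 13, 32, 33, 2, 25, 26, 21, 4, 9, 8, 19, 16, 15, 30, 1.
The distinct values are {0, 1, 2, 4, 8, 9, 13, 15, 16, 17, 18, 19, 21, 25, 26, 30, 32, 33}; there are 18 of them.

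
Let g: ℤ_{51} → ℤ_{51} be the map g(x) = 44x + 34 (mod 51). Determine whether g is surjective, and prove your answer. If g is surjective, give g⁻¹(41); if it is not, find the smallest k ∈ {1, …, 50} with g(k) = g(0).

50

Since gcd(44, 51) = 1, 44 is invertible modulo 51. Euclid's algorithm: 51 = 1·44 + 7, 44 = 6·7 + 2, 7 = 3·2 + 1; back-substituting gives 1 = 29·44 − 25·51, so 44⁻¹ ≡ 29 (mod 51).
For any y ∈ ℤ_{51}, x = 29(y − 34) mod 51 satisfies g(x) = 44·29(y − 34) + 34 ≡ y (since 44·29 ≡ 1 mod 51). So every y has a preimage.
Therefore g is surjective.
Since g is surjective, we find g⁻¹(41): we need 44x ≡ 41 − 34 ≡ 7 (mod 51). Using 44⁻¹ = 29: x ≡ 29·7 = 203 = 3·51 + 50, so x = 50.
Check: g(50) = 44·50 + 34 = 2234 = 43·51 + 41 ≡ 41 (mod 51).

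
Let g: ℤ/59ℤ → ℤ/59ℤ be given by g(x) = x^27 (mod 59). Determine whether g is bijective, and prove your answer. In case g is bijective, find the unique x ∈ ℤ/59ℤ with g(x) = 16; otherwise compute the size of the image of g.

Since 59 is prime, the nonzero elements of ℤ/59ℤ form a cyclic group of order 58.
As gcd(27, 58) = 1, raising to the 27th power is a bijection on this group: if u^27 ≡ v^27 then (uv^{−1})^27 = 1, and the only element of order dividing gcd(27, 58) = 1 is 1, so u = v.
With g(0) = 0 this makes g injective on all of ℤ/59ℤ, hence bijective (finite equal-size domain and codomain). In particular g is bijective.
Since g is bijective, we find the preimage of 16. The inverse of x ↦ x^27 on (ℤ/59ℤ)^× is x ↦ x^43, because 27·43 = 1161 = 20·58 + 1 ≡ 1 (mod 58) and x^{58} = 1 for x ≠ 0 (Fermat). So g⁻¹(16) = 16^43 mod 59.
Repeated squaring mod 59: 16^1 ≡ 16, 16^2 ≡ 16² = 256 ≡ 20, 16^4 ≡ 20² = 400 ≡ 46, 16^8 ≡ 46² = 2116 ≡ 51, 16^16 ≡ 51² = 2601 ≡ 5, 16^32 ≡ 5² = 25. Since 43 = 32 + 8 + 2 + 1, 16^43 ≡ 25·51·20·16: 25·51 = 1275 ≡ 36, then 36·20 = 720 ≡ 12, then 12·16 = 192 ≡ 15. So 16^43 ≡ 15 (mod 59).
Hence g⁻¹(16) = 15.

15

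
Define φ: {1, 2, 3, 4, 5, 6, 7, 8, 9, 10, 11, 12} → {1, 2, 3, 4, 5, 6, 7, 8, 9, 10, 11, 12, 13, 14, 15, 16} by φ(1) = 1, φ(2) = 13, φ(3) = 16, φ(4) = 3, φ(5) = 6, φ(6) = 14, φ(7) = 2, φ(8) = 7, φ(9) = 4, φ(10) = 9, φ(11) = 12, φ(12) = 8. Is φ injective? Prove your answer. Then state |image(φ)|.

12

The values φ(1), …, φ(12) are 1, 13, 16, 3, 6, 14, 2, 7, 4, 9, 12, 8 — all distinct.
So φ(s) = φ(t) only when s = t, and φ is injective.
The image of φ is {1, 2, 3, 4, 6, 7, 8, 9, 12, 13, 14, 16}, which has 12 elements.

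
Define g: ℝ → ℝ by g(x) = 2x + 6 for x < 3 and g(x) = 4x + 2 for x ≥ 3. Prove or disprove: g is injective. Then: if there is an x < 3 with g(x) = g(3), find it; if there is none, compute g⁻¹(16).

Both pieces are strictly increasing (slopes 2 and 4), so each is injective on its own interval.
The left piece maps (−∞, 3) onto (−∞, 12); the right piece maps [3, ∞) onto [14, ∞).
These images are disjoint, so no value is attained by both pieces. Thus g is injective.
Because the two images are disjoint, no x < 3 has g(x) = g(3), so we compute g⁻¹(16): 16 lies in [14, ∞), so solve 4x + 2 = 16: x = (16 − 2)/4 = 7/2.

7/2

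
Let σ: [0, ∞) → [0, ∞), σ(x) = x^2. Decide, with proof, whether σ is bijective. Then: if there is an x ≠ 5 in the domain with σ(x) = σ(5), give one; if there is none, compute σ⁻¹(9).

On [0, ∞), x ↦ x^2 is strictly increasing (injective) and for any y ∈ [0, ∞) the 2nd root y^{1/2} lies in [0, ∞) (surjective). So σ is bijective.
Since x ↦ x^2 is strictly increasing on [0, ∞), it is injective there, so no x ≠ 5 in the domain has σ(x) = σ(5). We therefore compute σ⁻¹(9) = 9^{1/2} = 3 (indeed 3^2 = 9).

3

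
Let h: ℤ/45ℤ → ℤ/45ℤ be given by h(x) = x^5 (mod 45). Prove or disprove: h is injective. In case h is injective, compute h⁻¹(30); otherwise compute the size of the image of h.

35

h(0) = 0^5 = 0.
h(15): Repeated squaring mod 45: 15^1 ≡ 15, 15^2 ≡ 15² = 225 ≡ 0, 15^4 ≡ 0² = 0. Since 5 = 4 + 1, 15^5 ≡ 0·15: 0·15 = 0. So 15^5 ≡ 0 (mod 45).
So h(0) = h(15) = 0 while 0 ≠ 15, so h is not injective.
Since h is not injective, we determine |image(h)|. Computing x^5 mod 45 for each x (by repeated squaring, reducing mod 45 at every step), the values h(0), h(1), …, h(44) are: 0, 1, 32, 18, 34, 20, 36, 22, 8, 9, 10, 41, 27, 43, 29, 0, 31, 17, 18, 19, 5, 36, 7, 38, 9, 40, 26, 27, 28, 14, 0, 16, 2, 18, 4, 35, 36, 37, 23, 9, 25, 11, 27, 13, 44.
The distinct values are {0, 1, 2, 4, 5, 7, 8, 9, 10, 11, 13, 14, 16, 17, 18, 19, 20, 22, 23, 25, 26, 27, 28, 29, 31, 32, 34, 35, 36, 37, 38, 40, 41, 43, 44}; there are 35 of them.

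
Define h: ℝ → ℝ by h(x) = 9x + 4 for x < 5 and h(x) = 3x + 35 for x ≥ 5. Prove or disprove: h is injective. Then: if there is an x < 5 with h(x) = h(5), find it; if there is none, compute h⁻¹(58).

Both pieces are strictly increasing (slopes 9 and 3), so each is injective on its own interval.
The left piece maps (−∞, 5) onto (−∞, 49); the right piece maps [5, ∞) onto [50, ∞).
These images are disjoint, so no value is attained by both pieces. Therefore h is injective.
Because the two images are disjoint, no x < 5 has h(x) = h(5), so we compute h⁻¹(58): 58 lies in [50, ∞), so solve 3x + 35 = 58: x = (58 − 35)/3 = 23/3.

23/3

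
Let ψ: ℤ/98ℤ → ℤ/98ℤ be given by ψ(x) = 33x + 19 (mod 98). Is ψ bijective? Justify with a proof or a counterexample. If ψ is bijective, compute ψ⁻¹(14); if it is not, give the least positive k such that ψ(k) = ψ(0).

Recall: ψ is injective when ψ(u) = ψ(v) forces u = v.
If ψ(u) = ψ(v), then 33u ≡ 33v (mod 98). Because gcd(33, 98) = 1, we may cancel 33 to get u ≡ v (mod 98).
We now compute 33⁻¹ mod 98 explicitly. Euclid's algorithm: 98 = 2·33 + 32, 33 = 1·32 + 1; back-substituting gives 1 = 3·33 − 1·98, so 33⁻¹ ≡ 3 (mod 98).
Then y ↦ 3(y − 19) is a two-sided inverse to ψ, so every y ∈ ℤ/98ℤ has a preimage.
Therefore ψ is bijective.
Since ψ is bijective, we compute ψ⁻¹(14): solve 33x + 19 ≡ 14 (mod 98), i.e. 33x ≡ 93 (mod 98).
Multiplying by 33⁻¹ = 3 gives x ≡ 3·93 = 279 = 2·98 + 83 ≡ 83 (mod 98).
Check: ψ(83) = 33·83 + 19 = 2758 = 28·98 + 14 ≡ 14 (mod 98).

83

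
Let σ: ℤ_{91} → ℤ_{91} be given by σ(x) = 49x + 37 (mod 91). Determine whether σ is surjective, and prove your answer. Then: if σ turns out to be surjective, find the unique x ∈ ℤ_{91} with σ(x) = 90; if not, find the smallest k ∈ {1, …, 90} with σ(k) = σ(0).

13

By definition, σ is surjective if every y in the codomain equals σ(x) for some x in the domain.
Since gcd(49, 91) = 7, we have 49x ≡ 0 (mod 7) for all x, so σ(x) ≡ 2 (mod 7).
But 0 ≢ 2 (mod 7), so 0 ∈ ℤ_{91} has no preimage. Hence σ is not surjective.
Since σ is not surjective, we find the least positive k with σ(k) = σ(0): this means 49k ≡ 0 (mod 91), i.e. 91 ∣ 49k. Since gcd(49, 91) = 7, dividing through by 7 this holds exactly when 13 ∣ 7k, and as gcd(7, 13) = 1, exactly when 13 ∣ k.
The smallest positive such k is 13.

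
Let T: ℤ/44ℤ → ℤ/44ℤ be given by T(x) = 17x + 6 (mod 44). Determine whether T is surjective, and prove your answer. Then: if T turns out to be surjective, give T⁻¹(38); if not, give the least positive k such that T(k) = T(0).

20

Recall: T is surjective if every y in the codomain equals T(x) for some x in the domain.
Since gcd(17, 44) = 1, 17 is invertible modulo 44. Euclid's algorithm: 44 = 2·17 + 10, 17 = 1·10 + 7, 10 = 1·7 + 3, 7 = 2·3 + 1; back-substituting gives 1 = 13·17 − 5·44, so 17⁻¹ ≡ 13 (mod 44).
For any y ∈ ℤ/44ℤ, x = 13(y − 6) mod 44 satisfies T(x) = 17·13(y − 6) + 6 ≡ y (since 17·13 ≡ 1 mod 44). So every y has a preimage.
Therefore T is surjective.
Since T is surjective, we find T⁻¹(38): we need 17x ≡ 38 − 6 ≡ 32 (mod 44). Using 17⁻¹ = 13: x ≡ 13·32 = 416 = 9·44 + 20, so x = 20.
Check: T(20) = 17·20 + 6 = 346 = 7·44 + 38 ≡ 38 (mod 44).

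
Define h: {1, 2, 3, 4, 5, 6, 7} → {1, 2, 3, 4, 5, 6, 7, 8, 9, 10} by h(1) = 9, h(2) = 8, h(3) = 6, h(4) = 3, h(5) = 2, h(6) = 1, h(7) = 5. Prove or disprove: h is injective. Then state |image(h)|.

The values h(1), …, h(7) are 9, 8, 6, 3, 2, 1, 5 — all distinct.
So h(a) = h(b) only when a = b, and h is injective.
The image of h is {1, 2, 3, 5, 6, 8, 9}, which has 7 elements.

7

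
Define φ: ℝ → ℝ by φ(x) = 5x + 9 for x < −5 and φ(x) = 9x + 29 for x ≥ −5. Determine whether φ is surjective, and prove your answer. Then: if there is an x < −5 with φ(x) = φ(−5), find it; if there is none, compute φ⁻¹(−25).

Both pieces are strictly increasing (slopes 5 and 9), so each is injective on its own interval.
The left piece maps (−∞, −5) onto (−∞, −16); the right piece maps [−5, ∞) onto [−16, ∞).
These images together cover ℝ, so φ is surjective.
Because the two images are disjoint, no x < −5 has φ(x) = φ(−5), so we compute φ⁻¹(−25): −25 lies in (−∞, −16), so solve 5x + 9 = −25: x = (−25 − 9)/5 = −34/5.

-34/5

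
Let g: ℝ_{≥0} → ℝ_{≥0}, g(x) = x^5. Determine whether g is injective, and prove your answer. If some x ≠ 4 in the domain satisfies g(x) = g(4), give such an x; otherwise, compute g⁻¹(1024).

4

On ℝ_{≥0}, x ↦ x^5 is strictly increasing, so g(u) = g(v) forces u = v. So g is injective.
Since x ↦ x^5 is strictly increasing on ℝ_{≥0}, it is injective there, so no x ≠ 4 in the domain has g(x) = g(4). We therefore compute g⁻¹(1024) = 1024^{1/5} = 4 (indeed 4^5 = 1024).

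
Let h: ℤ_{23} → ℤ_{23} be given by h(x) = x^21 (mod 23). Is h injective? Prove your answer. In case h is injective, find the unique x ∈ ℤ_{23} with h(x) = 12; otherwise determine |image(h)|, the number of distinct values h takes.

2

Since 23 is prime, the nonzero elements of ℤ_{23} form a cyclic group of order 22.
As gcd(21, 22) = 1, raising to the 21st power is a bijection on this group: if x_1^21 ≡ x_2^21 then (x_1x_2^{−1})^21 = 1, and the only element of order dividing gcd(21, 22) = 1 is 1, so x_1 = x_2.
With h(0) = 0 this makes h injective on all of ℤ_{23}, hence bijective (finite equal-size domain and codomain). In particular h is injective.
Since h is injective, we find the preimage of 12. The inverse of x ↦ x^21 on (ℤ_{23})^× is x ↦ x^21, because 21·21 = 441 = 20·22 + 1 ≡ 1 (mod 22) and x^{22} = 1 for x ≠ 0 (Fermat). So h⁻¹(12) = 12^21 mod 23.
Repeated squaring mod 23: 12^1 ≡ 12, 12^2 ≡ 12² = 144 ≡ 6, 12^4 ≡ 6² = 36 ≡ 13, 12^8 ≡ 13² = 169 ≡ 8, 12^16 ≡ 8² = 64 ≡ 18. Since 21 = 16 + 4 + 1, 12^21 ≡ 18·13·12: 18·13 = 234 ≡ 4, then 4·12 = 48 ≡ 2. So 12^21 ≡ 2 (mod 23).
Hence h⁻¹(12) = 2.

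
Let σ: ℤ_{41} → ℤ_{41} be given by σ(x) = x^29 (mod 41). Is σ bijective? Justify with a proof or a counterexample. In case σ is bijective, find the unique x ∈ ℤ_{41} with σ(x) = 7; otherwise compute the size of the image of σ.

Since 41 is prime, the nonzero elements of ℤ_{41} form a cyclic group of order 40.
As gcd(29, 40) = 1, raising to the 29th power is a bijection on this group: if a^29 ≡ b^29 then (ab^{−1})^29 = 1, and the only element of order dividing gcd(29, 40) = 1 is 1, so a = b.
With σ(0) = 0 this makes σ injective on all of ℤ_{41}, hence bijective (finite equal-size domain and codomain). In particular σ is bijective.
Since σ is bijective, we find the preimage of 7. The inverse of x ↦ x^29 on (ℤ_{41})^× is x ↦ x^29, because 29·29 = 841 = 21·40 + 1 ≡ 1 (mod 40) and x^{40} = 1 for x ≠ 0 (Fermat). So σ⁻¹(7) = 7^29 mod 41.
Repeated squaring mod 41: 7^1 ≡ 7, 7^2 ≡ 7² = 49 ≡ 8, 7^4 ≡ 8² = 64 ≡ 23, 7^8 ≡ 23² = 529 ≡ 37, 7^16 ≡ 37² = 1369 ≡ 16. Since 29 = 16 + 8 + 4 + 1, 7^29 ≡ 16·37·23·7: 16·37 = 592 ≡ 18, then 18·23 = 414 ≡ 4, then 4·7 = 28. So 7^29 ≡ 28 (mod 41).
Hence σ⁻¹(7) = 28.

28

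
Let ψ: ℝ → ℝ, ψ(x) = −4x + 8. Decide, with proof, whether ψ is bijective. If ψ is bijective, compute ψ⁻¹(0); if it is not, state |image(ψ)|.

2

Suppose ψ(x_1) = ψ(x_2). Then −4x_1 + 8 = −4x_2 + 8, so −4x_1 = −4x_2, thus x_1 = x_2.
For any y ∈ ℝ, x = (y − 8)/(−4) satisfies ψ(x) = y.
So ψ is bijective.
Since ψ is bijective, we compute ψ⁻¹(0) = (0 − 8)/(−4) = 2.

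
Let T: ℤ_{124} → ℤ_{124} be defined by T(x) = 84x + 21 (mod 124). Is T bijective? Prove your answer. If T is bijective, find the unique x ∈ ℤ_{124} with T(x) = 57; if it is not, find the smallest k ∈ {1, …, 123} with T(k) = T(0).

We have gcd(84, 124) = 4 > 1. Taking s = 0 and t = 31: T(0) = 21 and T(31) = 84·31 + 21 = 2625 ≡ 21 (mod 124).
So T(0) = T(31) while 0 ≠ 31, thus T is not injective, hence not bijective.
Since T is not bijective, we find the least positive k with T(k) = T(0): this means 84k ≡ 0 (mod 124), i.e. 124 ∣ 84k. Since gcd(84, 124) = 4, dividing through by 4 this holds exactly when 31 ∣ 21k, and as gcd(21, 31) = 1, exactly when 31 ∣ k.
The smallest positive such k is 31.

31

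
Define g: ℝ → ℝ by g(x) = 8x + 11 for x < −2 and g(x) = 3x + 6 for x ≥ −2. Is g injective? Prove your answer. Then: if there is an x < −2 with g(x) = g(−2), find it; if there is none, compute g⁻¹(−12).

Both pieces are strictly increasing (slopes 8 and 3), so each is injective on its own interval.
The left piece maps (−∞, −2) onto (−∞, −5); the right piece maps [−2, ∞) onto [0, ∞).
These images are disjoint, so no value is attained by both pieces. Therefore g is injective.
Because the two images are disjoint, no x < −2 has g(x) = g(−2), so we compute g⁻¹(−12): −12 lies in (−∞, −5), so solve 8x + 11 = −12: x = (−12 − 11)/8 = −23/8.

-23/8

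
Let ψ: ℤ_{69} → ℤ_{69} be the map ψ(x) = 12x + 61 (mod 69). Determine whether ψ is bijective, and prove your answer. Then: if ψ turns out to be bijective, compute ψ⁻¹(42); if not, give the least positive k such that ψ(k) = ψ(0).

We have gcd(12, 69) = 3 > 1. Taking u = 0 and v = 23: ψ(0) = 61 and ψ(23) = 12·23 + 61 = 337 ≡ 61 (mod 69).
So ψ(0) = ψ(23) while 0 ≠ 23, hence ψ is not injective, hence not bijective.
Since ψ is not bijective, we find the least positive k with ψ(k) = ψ(0): this means 12k ≡ 0 (mod 69), i.e. 69 ∣ 12k. Since gcd(12, 69) = 3, dividing through by 3 this holds exactly when 23 ∣ 4k, and as gcd(4, 23) = 1, exactly when 23 ∣ k.
The smallest positive such k is 23.

23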